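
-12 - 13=-25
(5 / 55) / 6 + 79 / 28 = 2.84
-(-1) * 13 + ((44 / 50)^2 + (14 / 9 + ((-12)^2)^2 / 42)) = 20043617 / 39375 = 509.04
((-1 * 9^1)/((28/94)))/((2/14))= -423/2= -211.50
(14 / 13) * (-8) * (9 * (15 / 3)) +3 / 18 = -30227 / 78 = -387.53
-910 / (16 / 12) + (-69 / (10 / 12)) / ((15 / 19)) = -39369 / 50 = -787.38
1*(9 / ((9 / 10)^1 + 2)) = 90 / 29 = 3.10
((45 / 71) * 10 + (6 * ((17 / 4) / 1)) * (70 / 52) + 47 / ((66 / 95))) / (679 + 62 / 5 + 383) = 3881425 / 38500176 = 0.10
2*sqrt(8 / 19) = 4*sqrt(38) / 19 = 1.30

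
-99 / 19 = -5.21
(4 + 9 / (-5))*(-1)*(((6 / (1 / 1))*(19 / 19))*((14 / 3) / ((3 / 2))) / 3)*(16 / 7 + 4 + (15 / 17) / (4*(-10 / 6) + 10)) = -68596 / 765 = -89.67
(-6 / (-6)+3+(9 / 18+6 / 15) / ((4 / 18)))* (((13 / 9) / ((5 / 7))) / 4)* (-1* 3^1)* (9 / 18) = -14651 / 2400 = -6.10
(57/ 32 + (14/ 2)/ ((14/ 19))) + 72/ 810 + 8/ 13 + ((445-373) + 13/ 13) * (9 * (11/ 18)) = 7740449/ 18720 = 413.49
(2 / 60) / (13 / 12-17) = -2 / 955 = -0.00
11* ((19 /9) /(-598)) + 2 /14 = 3919 /37674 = 0.10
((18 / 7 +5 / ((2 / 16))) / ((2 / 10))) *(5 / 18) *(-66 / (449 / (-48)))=1311200 / 3143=417.18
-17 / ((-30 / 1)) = 17 / 30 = 0.57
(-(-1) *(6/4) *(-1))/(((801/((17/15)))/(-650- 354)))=2.13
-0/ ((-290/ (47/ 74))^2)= 0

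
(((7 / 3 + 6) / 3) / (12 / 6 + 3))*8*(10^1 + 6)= 640 / 9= 71.11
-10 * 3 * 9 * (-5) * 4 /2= 2700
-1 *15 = -15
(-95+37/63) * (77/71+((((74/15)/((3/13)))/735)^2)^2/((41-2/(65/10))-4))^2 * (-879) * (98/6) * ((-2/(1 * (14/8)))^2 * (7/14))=107747103830395784429480508122636801434912471270735232/103488675305841075334493577852498316497802734375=1041148.74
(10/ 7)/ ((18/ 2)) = 10/ 63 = 0.16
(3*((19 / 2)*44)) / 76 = 33 / 2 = 16.50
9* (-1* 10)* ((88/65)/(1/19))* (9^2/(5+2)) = -2437776/91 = -26788.75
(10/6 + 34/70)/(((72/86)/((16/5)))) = 38872/4725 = 8.23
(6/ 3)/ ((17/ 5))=10/ 17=0.59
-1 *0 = 0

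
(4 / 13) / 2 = 2 / 13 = 0.15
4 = 4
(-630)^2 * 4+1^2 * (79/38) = 60328879/38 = 1587602.08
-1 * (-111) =111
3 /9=1 /3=0.33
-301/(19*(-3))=301/57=5.28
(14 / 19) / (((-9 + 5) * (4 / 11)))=-77 / 152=-0.51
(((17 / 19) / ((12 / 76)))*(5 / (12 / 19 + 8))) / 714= 0.00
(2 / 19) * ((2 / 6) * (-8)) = -16 / 57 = -0.28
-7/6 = -1.17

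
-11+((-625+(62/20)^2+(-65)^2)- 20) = 357861/100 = 3578.61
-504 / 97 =-5.20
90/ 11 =8.18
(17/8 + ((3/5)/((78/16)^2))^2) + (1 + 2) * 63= 191.13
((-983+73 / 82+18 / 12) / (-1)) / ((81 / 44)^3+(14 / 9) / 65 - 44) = -2003521291200 / 77102574559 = -25.99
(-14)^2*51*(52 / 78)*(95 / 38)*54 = 899640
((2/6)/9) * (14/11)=14/297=0.05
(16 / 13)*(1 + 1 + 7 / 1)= 144 / 13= 11.08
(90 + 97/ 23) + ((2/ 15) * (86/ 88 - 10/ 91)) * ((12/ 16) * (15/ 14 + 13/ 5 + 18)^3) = 308622986575027/ 315875560000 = 977.04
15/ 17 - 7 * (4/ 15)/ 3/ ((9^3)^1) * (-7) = 495407/ 557685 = 0.89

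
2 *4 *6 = 48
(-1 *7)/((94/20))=-1.49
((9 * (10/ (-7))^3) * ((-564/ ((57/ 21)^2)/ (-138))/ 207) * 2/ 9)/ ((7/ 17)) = -3196000/ 84217329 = -0.04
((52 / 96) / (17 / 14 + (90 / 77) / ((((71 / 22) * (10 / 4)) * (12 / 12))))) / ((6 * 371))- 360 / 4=-463986517 / 5155416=-90.00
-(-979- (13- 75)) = 917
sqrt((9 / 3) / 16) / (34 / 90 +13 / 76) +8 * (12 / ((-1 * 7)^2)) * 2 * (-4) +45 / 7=-453 / 49 +855 * sqrt(3) / 1877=-8.46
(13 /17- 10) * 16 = -2512 /17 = -147.76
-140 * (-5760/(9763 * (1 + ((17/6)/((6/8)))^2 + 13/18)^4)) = 555406013030400/440000268246574243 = 0.00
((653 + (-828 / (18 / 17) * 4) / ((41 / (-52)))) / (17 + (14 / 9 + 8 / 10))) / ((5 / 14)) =668.37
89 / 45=1.98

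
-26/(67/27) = -702/67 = -10.48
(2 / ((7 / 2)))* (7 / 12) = 1 / 3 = 0.33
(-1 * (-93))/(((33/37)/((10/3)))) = 11470/33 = 347.58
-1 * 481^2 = -231361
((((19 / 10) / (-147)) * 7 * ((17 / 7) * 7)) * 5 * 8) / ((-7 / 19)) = 24548 / 147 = 166.99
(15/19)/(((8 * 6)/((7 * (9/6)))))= 105/608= 0.17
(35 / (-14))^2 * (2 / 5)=5 / 2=2.50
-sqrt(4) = -2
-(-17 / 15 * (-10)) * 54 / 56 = -153 / 14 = -10.93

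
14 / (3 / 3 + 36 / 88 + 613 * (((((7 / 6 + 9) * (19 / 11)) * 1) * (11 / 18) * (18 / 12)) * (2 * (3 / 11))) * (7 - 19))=-28 / 129173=-0.00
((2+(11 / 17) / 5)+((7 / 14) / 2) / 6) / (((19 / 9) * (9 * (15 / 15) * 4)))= 4429 / 155040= 0.03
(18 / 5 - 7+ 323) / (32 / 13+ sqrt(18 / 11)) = 3656224 / 20555 - 405093 * sqrt(22) / 20555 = 85.44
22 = 22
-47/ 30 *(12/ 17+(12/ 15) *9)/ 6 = -2632/ 1275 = -2.06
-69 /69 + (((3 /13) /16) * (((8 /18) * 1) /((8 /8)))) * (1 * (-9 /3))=-53 /52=-1.02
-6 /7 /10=-0.09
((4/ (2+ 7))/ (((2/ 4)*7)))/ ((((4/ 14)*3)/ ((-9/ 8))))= -0.17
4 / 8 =1 / 2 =0.50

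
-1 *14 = -14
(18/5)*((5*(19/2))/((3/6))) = 342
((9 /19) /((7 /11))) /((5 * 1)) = 99 /665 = 0.15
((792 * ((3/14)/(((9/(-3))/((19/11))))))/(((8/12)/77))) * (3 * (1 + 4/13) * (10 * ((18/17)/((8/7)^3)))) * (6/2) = -783897345/832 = -942184.31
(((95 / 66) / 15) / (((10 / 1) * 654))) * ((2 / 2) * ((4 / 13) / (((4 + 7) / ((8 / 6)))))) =38 / 69440085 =0.00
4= 4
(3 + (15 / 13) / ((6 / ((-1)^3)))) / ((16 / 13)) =73 / 32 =2.28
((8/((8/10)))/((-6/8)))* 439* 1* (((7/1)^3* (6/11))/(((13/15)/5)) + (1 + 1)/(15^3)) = -1829511554432/289575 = -6317919.55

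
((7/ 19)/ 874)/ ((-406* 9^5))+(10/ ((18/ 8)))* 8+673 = 40297627856555/ 56872926252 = 708.56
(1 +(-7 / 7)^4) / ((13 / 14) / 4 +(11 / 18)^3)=40824 / 9397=4.34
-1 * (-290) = 290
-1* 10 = -10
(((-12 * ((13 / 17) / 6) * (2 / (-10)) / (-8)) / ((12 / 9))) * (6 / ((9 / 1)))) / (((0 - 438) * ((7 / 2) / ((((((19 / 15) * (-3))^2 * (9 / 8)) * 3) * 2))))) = 42237 / 34748000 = 0.00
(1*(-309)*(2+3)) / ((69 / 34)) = -761.30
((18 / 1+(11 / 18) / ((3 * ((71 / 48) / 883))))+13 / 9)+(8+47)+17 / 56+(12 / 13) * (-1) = 30303761 / 155064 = 195.43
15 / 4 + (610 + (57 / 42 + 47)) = 18539 / 28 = 662.11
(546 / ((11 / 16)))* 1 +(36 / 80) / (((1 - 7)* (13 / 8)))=567807 / 715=794.14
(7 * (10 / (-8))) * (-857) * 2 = 29995 / 2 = 14997.50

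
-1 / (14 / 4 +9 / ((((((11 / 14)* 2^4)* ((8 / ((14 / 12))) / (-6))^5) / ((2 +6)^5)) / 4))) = 11 / 529382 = 0.00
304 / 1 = 304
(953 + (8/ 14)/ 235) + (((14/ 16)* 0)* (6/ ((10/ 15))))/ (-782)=1567689/ 1645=953.00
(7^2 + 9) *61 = 3538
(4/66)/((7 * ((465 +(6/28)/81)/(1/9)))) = 4/1933481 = 0.00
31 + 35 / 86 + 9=3475 / 86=40.41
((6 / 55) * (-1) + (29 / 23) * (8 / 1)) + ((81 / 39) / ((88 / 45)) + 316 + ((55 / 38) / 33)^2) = 139790259127 / 427438440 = 327.04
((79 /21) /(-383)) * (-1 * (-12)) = -0.12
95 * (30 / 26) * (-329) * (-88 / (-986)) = -20628300 / 6409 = -3218.65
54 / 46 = 27 / 23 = 1.17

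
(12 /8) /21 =1 /14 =0.07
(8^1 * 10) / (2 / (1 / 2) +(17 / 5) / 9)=3600 / 197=18.27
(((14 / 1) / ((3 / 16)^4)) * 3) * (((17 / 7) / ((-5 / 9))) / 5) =-2228224 / 75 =-29709.65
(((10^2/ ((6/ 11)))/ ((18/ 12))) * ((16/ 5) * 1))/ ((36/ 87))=945.19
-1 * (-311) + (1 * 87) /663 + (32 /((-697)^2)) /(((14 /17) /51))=809109528 /2600507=311.14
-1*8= -8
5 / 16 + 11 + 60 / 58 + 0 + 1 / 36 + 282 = 1229309 / 4176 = 294.37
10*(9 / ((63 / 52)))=520 / 7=74.29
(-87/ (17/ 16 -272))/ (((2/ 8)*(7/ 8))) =14848/ 10115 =1.47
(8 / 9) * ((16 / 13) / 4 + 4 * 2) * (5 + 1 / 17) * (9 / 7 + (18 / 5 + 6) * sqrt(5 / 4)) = 74304 / 1547 + 198144 * sqrt(5) / 1105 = 448.99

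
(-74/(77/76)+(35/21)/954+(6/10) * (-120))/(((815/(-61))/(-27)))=-293.10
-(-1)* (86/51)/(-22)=-43/561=-0.08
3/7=0.43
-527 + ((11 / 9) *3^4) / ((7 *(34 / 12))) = -62119 / 119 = -522.01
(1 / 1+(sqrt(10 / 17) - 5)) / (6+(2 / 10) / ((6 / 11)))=-120 / 191+30*sqrt(170) / 3247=-0.51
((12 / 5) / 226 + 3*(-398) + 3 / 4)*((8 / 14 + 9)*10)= -180680307 / 1582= -114210.05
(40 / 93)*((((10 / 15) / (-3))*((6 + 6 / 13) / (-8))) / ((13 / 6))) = 0.04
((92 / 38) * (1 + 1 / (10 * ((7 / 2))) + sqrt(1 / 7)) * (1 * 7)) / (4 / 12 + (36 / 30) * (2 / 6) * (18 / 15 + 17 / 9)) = 10350 * sqrt(7) / 6707 + 74520 / 6707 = 15.19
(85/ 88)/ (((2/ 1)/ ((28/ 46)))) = 595/ 2024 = 0.29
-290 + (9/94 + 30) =-24431/94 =-259.90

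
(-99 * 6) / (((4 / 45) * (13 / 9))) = -120285 / 26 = -4626.35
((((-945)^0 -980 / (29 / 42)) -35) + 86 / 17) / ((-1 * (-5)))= -713988 / 2465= -289.65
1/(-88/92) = -23/22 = -1.05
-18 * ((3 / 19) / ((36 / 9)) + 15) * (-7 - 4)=113157 / 38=2977.82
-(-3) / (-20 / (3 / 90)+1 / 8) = -24 / 4799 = -0.01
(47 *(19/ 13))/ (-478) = -893/ 6214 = -0.14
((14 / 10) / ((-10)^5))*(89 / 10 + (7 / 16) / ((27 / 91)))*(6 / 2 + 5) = -156863 / 135000000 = -0.00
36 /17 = 2.12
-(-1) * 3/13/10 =3/130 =0.02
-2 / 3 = -0.67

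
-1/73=-0.01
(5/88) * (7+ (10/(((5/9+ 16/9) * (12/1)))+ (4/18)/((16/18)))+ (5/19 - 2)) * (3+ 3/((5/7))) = 28107/11704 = 2.40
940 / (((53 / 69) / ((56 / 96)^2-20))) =-15301555 / 636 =-24059.05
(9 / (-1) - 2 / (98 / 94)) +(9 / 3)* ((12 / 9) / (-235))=-125921 / 11515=-10.94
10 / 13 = 0.77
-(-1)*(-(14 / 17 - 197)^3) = 37092620375 / 4913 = 7549892.20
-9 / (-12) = 3 / 4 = 0.75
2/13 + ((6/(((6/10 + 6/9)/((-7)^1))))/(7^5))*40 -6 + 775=456097581/593047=769.07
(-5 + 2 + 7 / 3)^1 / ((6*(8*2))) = -1 / 144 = -0.01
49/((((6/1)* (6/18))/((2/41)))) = 49/41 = 1.20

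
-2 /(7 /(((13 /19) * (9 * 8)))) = -14.08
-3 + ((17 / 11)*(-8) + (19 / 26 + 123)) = 30993 / 286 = 108.37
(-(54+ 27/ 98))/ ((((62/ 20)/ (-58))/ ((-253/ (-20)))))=39025503/ 3038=12845.79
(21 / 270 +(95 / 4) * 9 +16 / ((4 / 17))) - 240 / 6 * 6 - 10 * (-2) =11129 / 180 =61.83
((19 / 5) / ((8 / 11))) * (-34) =-3553 / 20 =-177.65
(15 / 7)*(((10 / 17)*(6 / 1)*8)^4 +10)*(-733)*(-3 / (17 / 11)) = 19261094237020350 / 9938999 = 1937930996.57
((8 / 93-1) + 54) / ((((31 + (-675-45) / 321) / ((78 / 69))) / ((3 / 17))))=13734734 / 37296317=0.37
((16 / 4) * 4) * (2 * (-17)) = -544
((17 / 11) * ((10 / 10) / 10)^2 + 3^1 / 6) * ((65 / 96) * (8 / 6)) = 0.47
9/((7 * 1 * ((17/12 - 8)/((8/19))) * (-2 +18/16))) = 6912/73549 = 0.09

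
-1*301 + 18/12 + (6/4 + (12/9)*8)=-287.33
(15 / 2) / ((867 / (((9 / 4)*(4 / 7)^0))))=45 / 2312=0.02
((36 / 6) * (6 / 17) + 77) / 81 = 1345 / 1377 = 0.98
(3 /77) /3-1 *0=1 /77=0.01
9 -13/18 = 149/18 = 8.28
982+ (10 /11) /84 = 453689 /462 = 982.01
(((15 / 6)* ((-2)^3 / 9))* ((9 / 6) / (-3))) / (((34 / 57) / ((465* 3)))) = 2598.53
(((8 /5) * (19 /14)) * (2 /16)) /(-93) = -19 /6510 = -0.00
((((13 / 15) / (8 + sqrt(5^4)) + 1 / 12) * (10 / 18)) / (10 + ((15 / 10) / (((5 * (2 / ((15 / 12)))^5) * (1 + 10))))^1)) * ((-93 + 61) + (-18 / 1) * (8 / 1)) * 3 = -3.21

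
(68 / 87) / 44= 17 / 957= 0.02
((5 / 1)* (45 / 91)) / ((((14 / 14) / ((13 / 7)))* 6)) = 75 / 98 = 0.77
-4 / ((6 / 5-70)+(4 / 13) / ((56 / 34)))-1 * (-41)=1281799 / 31219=41.06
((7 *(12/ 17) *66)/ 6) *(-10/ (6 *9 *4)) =-385/ 153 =-2.52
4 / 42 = 2 / 21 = 0.10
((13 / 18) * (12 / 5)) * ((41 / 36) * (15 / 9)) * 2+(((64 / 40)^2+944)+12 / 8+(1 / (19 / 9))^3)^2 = 8564831592039577949 / 9526790902500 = 899025.88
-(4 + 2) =-6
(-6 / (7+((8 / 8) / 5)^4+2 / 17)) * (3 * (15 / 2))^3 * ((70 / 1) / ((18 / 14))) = -3765234375 / 7204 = -522658.85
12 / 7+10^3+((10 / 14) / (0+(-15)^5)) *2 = 1064947498 / 1063125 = 1001.71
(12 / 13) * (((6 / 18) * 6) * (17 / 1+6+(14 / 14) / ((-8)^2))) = 4419 / 104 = 42.49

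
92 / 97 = 0.95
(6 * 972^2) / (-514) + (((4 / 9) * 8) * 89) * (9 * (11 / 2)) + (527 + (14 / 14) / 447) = 593050802 / 114879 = 5162.40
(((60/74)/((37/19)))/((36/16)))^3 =0.01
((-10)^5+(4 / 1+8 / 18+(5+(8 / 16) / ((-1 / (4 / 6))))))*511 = -459858098 / 9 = -51095344.22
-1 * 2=-2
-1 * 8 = -8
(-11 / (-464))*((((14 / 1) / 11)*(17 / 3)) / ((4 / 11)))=1309 / 2784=0.47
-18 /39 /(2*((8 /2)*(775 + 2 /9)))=-27 /362804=-0.00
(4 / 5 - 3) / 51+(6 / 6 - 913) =-232571 / 255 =-912.04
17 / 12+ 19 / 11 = 3.14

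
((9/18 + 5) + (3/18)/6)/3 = 199/108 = 1.84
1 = 1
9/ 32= 0.28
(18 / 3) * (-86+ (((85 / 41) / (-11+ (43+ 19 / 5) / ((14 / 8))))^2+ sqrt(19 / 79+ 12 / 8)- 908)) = -3043693864134 / 510353281+ 15 * sqrt(1738) / 79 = -5955.98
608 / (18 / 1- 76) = -304 / 29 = -10.48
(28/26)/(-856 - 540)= -7/9074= -0.00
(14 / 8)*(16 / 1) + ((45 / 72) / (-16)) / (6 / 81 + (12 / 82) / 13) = 4329197 / 157184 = 27.54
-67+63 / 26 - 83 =-3837 / 26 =-147.58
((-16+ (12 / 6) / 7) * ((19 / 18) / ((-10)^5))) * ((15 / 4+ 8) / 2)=9823 / 10080000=0.00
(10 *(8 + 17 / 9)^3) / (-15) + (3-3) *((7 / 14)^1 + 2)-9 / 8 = -11299187 / 17496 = -645.82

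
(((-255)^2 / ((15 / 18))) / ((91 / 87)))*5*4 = 1492002.20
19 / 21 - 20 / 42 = 3 / 7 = 0.43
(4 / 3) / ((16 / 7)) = 7 / 12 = 0.58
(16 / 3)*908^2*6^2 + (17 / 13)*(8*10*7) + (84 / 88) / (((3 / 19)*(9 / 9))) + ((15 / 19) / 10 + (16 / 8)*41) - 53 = 430095273209 / 2717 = 158297855.43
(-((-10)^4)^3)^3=-1000000000000000000000000000000000000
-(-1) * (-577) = -577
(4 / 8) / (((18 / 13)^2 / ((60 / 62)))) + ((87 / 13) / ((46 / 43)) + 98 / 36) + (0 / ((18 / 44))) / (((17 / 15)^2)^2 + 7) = 9240175 / 1001052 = 9.23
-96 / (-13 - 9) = 48 / 11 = 4.36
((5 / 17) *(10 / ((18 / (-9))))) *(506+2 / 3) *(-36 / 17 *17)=456000 / 17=26823.53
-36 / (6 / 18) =-108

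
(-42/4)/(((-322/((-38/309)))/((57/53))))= -1083/251114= -0.00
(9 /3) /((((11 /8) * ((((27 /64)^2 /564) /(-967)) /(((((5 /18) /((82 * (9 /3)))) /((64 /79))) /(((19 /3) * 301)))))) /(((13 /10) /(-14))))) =5974543744 /13162009707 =0.45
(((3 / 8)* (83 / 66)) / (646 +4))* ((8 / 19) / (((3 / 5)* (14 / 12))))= 83 / 190190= 0.00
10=10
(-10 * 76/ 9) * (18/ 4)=-380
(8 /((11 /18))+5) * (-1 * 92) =-18308 /11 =-1664.36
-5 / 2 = -2.50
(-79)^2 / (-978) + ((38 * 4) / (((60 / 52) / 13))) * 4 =33465947 / 4890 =6843.75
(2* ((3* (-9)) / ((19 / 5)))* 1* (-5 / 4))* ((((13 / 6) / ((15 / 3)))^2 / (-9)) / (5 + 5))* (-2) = 169 / 2280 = 0.07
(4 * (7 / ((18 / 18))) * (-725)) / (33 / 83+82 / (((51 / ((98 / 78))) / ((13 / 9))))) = -464021460 / 75787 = -6122.71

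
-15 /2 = -7.50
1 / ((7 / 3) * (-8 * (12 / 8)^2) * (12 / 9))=-1 / 56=-0.02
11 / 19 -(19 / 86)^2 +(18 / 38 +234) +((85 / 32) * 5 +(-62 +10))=220662107 / 1124192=196.29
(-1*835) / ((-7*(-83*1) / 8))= -6680 / 581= -11.50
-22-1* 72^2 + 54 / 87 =-150956 / 29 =-5205.38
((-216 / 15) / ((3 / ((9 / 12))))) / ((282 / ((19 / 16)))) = -57 / 3760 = -0.02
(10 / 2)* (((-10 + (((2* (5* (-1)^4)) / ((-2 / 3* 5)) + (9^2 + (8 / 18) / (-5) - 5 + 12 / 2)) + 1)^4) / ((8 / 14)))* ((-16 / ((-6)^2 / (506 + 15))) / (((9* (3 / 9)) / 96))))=-19514811802546709824 / 7381125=-2643880411528.96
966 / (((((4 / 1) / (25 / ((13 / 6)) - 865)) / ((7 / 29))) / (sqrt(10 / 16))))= -37512195 * sqrt(10) / 3016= -39331.56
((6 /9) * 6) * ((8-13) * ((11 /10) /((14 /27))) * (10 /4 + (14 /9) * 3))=-4257 /14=-304.07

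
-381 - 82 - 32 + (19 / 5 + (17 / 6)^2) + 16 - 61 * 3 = -650.17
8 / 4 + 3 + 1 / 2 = 11 / 2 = 5.50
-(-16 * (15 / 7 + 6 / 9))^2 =-891136 / 441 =-2020.72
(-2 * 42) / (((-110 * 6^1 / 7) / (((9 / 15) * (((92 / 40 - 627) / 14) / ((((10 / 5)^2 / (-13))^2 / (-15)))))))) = 66511809 / 17600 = 3779.08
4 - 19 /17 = 2.88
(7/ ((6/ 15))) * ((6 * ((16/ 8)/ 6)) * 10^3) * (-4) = -140000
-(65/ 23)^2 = -4225/ 529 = -7.99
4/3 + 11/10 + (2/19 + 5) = 4297/570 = 7.54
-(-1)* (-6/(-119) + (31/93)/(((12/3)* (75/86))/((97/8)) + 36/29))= 17723329/66029292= 0.27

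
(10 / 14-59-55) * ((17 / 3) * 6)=-26962 / 7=-3851.71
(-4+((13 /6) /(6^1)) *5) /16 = -79 /576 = -0.14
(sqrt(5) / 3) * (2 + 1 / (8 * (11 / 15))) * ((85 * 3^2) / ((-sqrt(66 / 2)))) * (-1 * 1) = 16235 * sqrt(165) / 968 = 215.44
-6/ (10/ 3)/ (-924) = 3/ 1540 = 0.00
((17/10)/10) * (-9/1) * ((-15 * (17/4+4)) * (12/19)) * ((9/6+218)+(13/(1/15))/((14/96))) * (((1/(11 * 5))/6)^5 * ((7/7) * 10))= 19499/40994800000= 0.00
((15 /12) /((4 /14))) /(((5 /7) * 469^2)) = 1 /35912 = 0.00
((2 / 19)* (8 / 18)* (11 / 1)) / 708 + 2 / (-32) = -29915 / 484272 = -0.06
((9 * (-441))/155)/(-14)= 567/310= 1.83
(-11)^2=121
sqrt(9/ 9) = 1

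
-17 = -17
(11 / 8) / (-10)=-11 / 80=-0.14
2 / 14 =0.14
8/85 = 0.09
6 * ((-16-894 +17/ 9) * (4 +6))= -163460/ 3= -54486.67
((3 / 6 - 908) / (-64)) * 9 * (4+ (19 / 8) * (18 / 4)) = 3838725 / 2048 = 1874.38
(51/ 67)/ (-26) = -51/ 1742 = -0.03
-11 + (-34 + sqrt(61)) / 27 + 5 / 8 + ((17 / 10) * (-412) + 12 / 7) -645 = -10246219 / 7560 + sqrt(61) / 27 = -1355.03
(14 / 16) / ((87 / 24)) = 7 / 29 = 0.24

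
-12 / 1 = -12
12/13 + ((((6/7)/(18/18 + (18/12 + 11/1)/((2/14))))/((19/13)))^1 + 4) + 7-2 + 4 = 1420983/102011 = 13.93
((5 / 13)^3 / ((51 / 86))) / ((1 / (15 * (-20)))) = -1075000 / 37349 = -28.78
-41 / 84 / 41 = -1 / 84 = -0.01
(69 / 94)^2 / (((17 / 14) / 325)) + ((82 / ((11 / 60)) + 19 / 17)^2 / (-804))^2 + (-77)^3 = -687718762527695908503863 / 1746120614155079184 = -393855.25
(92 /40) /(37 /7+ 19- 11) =161 /930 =0.17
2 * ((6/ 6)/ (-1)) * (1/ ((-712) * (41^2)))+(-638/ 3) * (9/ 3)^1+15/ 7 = -2663638629/ 4189052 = -635.86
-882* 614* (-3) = 1624644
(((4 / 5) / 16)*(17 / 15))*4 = 17 / 75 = 0.23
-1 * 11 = -11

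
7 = 7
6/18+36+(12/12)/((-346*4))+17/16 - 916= -7295935/8304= -878.60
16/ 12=4/ 3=1.33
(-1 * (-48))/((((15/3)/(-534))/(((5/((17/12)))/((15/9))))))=-922752/85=-10855.91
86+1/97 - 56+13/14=42015/1358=30.94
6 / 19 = 0.32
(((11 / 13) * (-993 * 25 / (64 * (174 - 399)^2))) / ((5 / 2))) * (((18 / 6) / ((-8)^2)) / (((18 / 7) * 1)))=-25487 / 539136000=-0.00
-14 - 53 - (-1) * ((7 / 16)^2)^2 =-4388511 / 65536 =-66.96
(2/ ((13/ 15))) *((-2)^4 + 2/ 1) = 540/ 13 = 41.54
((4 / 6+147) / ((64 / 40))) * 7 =646.04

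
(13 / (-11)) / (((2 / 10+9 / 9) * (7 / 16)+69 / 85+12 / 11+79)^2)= -66123200 / 370977228241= -0.00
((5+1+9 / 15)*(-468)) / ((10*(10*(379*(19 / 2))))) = -7722 / 900125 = -0.01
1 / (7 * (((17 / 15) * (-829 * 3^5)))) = -5 / 7990731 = -0.00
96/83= 1.16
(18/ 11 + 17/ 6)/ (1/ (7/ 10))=413/ 132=3.13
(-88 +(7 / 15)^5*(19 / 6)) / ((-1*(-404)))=-400630667 / 1840725000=-0.22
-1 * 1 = -1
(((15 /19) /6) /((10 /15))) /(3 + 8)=15 /836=0.02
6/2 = 3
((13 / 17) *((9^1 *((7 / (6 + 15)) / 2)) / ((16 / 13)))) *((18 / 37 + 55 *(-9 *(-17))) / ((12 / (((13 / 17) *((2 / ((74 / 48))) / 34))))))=2052259443 / 107614352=19.07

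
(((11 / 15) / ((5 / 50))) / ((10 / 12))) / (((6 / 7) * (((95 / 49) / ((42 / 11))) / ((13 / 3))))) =87.62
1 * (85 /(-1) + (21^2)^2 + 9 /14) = 194396.64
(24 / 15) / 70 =4 / 175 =0.02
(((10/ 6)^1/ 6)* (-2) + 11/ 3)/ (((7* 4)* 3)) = 1/ 27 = 0.04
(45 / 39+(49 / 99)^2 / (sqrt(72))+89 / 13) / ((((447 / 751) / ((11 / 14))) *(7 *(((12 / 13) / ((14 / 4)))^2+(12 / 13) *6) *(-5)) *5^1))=-1396109 / 129741750-304732519 *sqrt(2) / 11097590328000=-0.01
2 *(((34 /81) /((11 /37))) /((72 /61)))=38369 /16038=2.39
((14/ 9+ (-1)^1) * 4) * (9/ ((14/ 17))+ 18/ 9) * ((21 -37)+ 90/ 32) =-190955/ 504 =-378.88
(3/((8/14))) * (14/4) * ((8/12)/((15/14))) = 343/30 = 11.43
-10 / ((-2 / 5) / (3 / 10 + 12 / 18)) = 145 / 6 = 24.17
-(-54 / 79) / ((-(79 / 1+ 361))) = -27 / 17380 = -0.00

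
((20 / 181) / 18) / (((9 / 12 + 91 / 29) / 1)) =1160 / 734679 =0.00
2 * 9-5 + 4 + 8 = 25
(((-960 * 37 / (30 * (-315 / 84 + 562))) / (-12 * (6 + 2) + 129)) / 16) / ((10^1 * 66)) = -0.00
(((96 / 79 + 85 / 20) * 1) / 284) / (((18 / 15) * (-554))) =-8635 / 298309056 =-0.00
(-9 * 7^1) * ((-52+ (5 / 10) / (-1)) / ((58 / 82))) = 4676.12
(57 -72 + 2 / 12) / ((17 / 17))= -89 / 6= -14.83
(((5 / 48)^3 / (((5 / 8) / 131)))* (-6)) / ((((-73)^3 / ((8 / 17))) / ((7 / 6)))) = 22925 / 11427763392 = 0.00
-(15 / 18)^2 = -25 / 36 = -0.69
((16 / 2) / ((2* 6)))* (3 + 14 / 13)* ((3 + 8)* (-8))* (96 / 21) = -298496 / 273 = -1093.39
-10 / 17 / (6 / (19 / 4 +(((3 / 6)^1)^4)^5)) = -24903685 / 53477376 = -0.47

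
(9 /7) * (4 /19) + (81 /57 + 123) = 124.69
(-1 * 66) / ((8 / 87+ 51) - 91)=2871 / 1736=1.65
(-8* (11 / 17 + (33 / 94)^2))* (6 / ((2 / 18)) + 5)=-13653662 / 37553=-363.58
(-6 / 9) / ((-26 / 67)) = 67 / 39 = 1.72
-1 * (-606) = 606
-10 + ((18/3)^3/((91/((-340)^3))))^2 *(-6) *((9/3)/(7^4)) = -1297339106992326826810/19882681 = -65249706867616.44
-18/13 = -1.38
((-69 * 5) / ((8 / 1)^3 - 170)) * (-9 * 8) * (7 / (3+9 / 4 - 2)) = 38640 / 247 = 156.44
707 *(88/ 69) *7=435512/ 69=6311.77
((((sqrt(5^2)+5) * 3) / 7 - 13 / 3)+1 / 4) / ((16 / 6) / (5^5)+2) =53125 / 525224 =0.10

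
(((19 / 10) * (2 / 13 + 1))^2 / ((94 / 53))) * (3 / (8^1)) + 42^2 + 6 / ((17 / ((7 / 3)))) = 15260358751 / 8641984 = 1765.84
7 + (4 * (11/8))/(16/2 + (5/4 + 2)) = 337/45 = 7.49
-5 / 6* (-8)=20 / 3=6.67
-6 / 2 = -3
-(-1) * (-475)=-475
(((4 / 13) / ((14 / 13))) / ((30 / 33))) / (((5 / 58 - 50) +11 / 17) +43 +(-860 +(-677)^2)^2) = 10846 / 7222179844297845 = 0.00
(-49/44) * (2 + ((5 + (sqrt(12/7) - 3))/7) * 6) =-91/22 - 3 * sqrt(21)/11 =-5.39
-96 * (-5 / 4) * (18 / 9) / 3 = 80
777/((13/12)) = 9324/13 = 717.23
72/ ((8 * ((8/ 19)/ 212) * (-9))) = -1007/ 2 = -503.50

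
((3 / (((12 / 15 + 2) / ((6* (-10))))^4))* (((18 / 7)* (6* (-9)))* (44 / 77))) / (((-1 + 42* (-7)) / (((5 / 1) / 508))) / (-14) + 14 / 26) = -23438.37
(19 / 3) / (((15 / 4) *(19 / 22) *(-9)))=-88 / 405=-0.22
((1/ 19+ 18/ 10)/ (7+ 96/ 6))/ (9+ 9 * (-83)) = -88/ 806265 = -0.00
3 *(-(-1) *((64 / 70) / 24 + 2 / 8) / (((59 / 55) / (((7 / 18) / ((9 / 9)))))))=1331 / 4248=0.31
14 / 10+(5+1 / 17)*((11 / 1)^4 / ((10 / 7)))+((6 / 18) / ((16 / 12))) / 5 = 17628257 / 340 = 51847.81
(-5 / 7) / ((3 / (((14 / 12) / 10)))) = -1 / 36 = -0.03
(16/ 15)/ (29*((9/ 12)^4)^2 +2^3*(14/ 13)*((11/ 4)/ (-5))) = -13631488/ 23452809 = -0.58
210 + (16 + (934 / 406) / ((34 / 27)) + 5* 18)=2193641 / 6902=317.83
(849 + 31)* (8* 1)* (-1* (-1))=7040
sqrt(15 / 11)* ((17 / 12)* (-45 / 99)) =-85* sqrt(165) / 1452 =-0.75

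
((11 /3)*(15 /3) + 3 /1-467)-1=-1340 /3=-446.67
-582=-582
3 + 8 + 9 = 20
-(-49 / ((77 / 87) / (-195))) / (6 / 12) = -237510 / 11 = -21591.82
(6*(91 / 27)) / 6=91 / 27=3.37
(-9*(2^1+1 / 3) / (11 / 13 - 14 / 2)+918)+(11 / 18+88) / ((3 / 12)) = 918617 / 720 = 1275.86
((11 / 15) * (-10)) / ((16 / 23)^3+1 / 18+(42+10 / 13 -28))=-0.48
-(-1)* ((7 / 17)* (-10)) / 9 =-70 / 153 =-0.46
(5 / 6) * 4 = 10 / 3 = 3.33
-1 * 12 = -12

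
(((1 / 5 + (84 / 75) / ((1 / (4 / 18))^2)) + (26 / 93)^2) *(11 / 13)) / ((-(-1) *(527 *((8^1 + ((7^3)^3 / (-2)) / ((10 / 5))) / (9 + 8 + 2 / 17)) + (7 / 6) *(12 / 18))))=-2769663116 / 3048681560795907075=-0.00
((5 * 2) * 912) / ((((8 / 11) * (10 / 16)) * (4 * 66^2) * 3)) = 38 / 99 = 0.38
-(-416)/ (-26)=-16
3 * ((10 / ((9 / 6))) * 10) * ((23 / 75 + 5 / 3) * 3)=1184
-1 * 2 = -2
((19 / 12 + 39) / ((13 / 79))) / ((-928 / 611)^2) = 1104829141 / 10334208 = 106.91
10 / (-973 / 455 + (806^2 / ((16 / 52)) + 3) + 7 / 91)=325 / 68617833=0.00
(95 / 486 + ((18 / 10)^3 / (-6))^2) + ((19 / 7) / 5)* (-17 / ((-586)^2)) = 5203339736213 / 4563410906250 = 1.14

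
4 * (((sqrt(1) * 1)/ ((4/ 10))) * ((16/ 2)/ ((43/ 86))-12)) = 40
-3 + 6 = 3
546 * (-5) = -2730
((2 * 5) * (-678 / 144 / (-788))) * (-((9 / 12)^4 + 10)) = -1492165 / 2420736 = -0.62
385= 385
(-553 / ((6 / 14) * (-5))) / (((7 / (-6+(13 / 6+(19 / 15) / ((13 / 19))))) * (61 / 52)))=-854938 / 13725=-62.29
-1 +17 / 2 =15 / 2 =7.50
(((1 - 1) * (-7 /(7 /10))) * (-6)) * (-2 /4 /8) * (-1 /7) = 0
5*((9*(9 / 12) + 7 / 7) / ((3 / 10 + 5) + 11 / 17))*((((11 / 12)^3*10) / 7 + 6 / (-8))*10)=139589125 / 6114528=22.83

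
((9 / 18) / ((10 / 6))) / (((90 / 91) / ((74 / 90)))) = 3367 / 13500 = 0.25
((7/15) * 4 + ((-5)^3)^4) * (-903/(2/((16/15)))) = -8818359442424/75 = -117578125898.99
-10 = -10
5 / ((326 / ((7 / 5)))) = 7 / 326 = 0.02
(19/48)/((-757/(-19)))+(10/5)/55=92527/1998480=0.05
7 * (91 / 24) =637 / 24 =26.54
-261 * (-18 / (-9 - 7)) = -2349 / 8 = -293.62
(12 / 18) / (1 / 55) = 110 / 3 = 36.67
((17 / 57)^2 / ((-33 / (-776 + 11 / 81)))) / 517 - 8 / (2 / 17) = -68.00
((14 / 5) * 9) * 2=252 / 5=50.40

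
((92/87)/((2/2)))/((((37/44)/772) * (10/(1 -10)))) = -4687584/5365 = -873.73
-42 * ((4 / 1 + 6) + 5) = -630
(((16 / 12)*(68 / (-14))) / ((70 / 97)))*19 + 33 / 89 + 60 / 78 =-169.37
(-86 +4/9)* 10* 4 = -30800/9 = -3422.22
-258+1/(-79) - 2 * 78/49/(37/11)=-37089943/143227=-258.96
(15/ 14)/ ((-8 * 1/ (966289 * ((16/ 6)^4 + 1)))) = -6673593.18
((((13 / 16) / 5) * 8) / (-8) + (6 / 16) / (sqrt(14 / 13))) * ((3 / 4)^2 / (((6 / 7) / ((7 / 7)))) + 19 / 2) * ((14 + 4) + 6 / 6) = -16055 / 512 + 18525 * sqrt(182) / 3584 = 38.37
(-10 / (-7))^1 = 10 / 7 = 1.43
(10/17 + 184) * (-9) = -28242/17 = -1661.29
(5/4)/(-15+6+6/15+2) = -25/132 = -0.19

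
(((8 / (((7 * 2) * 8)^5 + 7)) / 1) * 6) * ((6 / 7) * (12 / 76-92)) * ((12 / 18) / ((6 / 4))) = -223360 / 2343914439587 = -0.00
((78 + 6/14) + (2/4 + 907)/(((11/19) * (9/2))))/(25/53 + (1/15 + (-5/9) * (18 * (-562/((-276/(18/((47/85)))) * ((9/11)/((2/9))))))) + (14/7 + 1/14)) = -46211387940/19212338737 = -2.41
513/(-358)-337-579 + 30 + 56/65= -20630517/23270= -886.57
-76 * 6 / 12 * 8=-304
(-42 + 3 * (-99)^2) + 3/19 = 557862/19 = 29361.16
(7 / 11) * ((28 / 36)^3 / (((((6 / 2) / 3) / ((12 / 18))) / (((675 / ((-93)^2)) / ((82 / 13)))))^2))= 253605625 / 12449006745219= 0.00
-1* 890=-890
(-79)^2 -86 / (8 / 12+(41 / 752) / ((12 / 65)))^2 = 463317066865 / 75359761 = 6148.07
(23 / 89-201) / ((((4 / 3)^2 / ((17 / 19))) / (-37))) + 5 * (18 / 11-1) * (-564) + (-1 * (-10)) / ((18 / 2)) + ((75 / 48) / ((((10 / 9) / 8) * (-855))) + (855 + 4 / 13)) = 2800.01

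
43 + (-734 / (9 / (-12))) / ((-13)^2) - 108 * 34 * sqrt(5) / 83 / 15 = 24737 / 507 - 1224 * sqrt(5) / 415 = 42.20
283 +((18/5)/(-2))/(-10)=14159/50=283.18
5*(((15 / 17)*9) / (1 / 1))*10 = 6750 / 17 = 397.06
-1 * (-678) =678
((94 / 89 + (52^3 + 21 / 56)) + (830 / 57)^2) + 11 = 325786052803 / 2313288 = 140832.47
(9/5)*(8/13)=72/65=1.11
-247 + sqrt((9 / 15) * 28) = -247 + 2 * sqrt(105) / 5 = -242.90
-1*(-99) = 99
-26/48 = -13/24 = -0.54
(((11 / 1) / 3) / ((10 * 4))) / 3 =0.03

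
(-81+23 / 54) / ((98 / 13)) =-56563 / 5292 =-10.69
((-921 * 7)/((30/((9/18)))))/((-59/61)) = 131089/1180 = 111.09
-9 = -9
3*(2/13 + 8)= 318/13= 24.46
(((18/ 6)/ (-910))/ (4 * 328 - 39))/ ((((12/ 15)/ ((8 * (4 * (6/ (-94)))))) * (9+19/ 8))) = 288/ 495460511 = 0.00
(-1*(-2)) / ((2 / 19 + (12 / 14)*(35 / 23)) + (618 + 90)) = 437 / 155006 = 0.00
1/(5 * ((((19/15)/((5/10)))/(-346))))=-519/19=-27.32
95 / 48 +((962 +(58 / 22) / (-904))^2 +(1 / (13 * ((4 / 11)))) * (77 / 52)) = 925440.68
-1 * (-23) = 23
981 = 981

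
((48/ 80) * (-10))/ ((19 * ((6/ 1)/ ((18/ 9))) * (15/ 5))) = -2/ 57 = -0.04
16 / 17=0.94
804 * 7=5628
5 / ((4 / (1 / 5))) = 1 / 4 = 0.25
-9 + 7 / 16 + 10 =23 / 16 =1.44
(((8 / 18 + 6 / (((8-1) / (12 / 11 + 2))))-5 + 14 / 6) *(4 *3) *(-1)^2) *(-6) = -2368 / 77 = -30.75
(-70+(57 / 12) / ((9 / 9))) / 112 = -261 / 448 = -0.58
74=74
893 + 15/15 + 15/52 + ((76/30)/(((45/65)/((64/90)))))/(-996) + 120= 79782812021/78659100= 1014.29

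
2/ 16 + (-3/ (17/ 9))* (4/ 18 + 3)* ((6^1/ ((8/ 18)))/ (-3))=3149/ 136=23.15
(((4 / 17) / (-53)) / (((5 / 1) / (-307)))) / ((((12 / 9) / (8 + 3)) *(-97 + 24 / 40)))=-0.02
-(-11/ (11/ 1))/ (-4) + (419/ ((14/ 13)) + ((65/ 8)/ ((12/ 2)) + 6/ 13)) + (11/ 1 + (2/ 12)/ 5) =2924161/ 7280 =401.67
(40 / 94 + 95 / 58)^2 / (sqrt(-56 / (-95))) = 31640625 * sqrt(1330) / 208070128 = 5.55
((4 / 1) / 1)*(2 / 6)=4 / 3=1.33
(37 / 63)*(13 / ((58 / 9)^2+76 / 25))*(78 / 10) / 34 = 844155 / 21480928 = 0.04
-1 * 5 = -5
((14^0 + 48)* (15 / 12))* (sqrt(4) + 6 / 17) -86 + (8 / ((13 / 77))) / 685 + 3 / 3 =8959997 / 151385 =59.19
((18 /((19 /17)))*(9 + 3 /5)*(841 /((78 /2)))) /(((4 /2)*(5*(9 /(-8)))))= -296.36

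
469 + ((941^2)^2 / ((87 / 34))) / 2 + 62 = 13329302269334 / 87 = 153210370911.89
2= 2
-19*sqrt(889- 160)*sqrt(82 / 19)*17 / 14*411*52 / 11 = -4904874*sqrt(1558) / 77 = -2514321.78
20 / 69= 0.29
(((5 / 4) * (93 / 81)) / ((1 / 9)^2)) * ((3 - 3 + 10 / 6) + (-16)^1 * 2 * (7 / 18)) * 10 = -75175 / 6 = -12529.17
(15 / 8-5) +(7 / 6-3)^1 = -119 / 24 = -4.96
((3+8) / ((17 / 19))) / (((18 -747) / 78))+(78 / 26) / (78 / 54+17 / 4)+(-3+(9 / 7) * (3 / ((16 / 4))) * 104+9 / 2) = 1197418867 / 11855970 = 101.00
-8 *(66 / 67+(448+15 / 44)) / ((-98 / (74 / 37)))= 2649226 / 36113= 73.36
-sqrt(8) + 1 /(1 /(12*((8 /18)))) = 16 /3-2*sqrt(2) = 2.50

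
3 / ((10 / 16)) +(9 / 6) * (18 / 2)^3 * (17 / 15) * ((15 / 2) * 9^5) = 10976913951 / 20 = 548845697.55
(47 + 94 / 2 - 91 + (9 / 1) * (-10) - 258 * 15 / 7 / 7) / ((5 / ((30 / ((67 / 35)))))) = -243990 / 469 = -520.23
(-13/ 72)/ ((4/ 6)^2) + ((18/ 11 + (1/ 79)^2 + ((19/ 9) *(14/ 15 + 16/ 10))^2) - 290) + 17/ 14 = -72574316362409/ 280260842400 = -258.95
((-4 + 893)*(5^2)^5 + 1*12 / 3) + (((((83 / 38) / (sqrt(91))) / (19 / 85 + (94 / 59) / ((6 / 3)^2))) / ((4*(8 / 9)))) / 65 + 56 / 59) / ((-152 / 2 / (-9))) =83249*sqrt(91) / 4209132928 + 9732119145235 / 1121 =8681640629.11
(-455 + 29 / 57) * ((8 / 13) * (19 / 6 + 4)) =-4455832 / 2223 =-2004.42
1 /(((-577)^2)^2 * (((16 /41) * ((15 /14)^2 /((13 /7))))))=3731 /99757547136900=0.00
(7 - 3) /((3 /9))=12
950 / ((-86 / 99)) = -47025 / 43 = -1093.60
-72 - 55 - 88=-215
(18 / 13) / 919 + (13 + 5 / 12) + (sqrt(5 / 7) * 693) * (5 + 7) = 7041.72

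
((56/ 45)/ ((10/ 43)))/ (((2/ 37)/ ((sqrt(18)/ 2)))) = 11137* sqrt(2)/ 75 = 210.00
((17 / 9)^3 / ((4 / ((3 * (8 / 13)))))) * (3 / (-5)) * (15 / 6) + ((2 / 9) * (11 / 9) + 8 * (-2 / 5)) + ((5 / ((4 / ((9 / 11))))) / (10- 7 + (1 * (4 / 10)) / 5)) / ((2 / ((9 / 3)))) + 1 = -217479793 / 35675640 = -6.10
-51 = -51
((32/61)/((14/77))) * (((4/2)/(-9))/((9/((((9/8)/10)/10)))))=-11/13725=-0.00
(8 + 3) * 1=11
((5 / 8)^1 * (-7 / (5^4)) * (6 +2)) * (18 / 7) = -18 / 125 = -0.14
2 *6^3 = 432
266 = 266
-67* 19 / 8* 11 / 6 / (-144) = 14003 / 6912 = 2.03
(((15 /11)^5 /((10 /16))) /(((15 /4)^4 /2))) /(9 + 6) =4096 /805255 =0.01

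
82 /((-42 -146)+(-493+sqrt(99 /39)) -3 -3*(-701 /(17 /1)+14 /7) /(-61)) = -131051807263 /1096241821346 -44090129*sqrt(429) /3288725464038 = -0.12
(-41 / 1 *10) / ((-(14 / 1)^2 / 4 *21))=410 / 1029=0.40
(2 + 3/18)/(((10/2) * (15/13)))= 169/450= 0.38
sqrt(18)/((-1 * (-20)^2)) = -3 * sqrt(2)/400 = -0.01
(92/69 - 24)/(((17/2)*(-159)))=8/477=0.02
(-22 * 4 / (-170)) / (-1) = -44 / 85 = -0.52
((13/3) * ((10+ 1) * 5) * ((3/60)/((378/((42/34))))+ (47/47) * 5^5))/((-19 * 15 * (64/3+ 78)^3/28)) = -1007585579/13496431920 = -0.07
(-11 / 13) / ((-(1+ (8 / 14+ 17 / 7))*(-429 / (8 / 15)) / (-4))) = 8 / 7605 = 0.00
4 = 4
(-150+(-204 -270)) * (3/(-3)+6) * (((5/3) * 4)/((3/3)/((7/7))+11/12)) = -249600/23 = -10852.17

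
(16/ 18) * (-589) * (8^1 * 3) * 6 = -75392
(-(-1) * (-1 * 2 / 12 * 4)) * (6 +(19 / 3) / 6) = -127 / 27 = -4.70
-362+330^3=35936638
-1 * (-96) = 96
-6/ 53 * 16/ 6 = -16/ 53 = -0.30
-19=-19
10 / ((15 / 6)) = 4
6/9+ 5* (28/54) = 88/27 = 3.26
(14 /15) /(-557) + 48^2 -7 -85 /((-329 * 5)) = 6314119544 /2748795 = 2297.05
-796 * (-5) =3980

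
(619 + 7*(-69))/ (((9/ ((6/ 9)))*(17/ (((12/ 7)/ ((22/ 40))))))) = 1.85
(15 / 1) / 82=0.18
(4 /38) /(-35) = -2 /665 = -0.00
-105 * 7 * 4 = -2940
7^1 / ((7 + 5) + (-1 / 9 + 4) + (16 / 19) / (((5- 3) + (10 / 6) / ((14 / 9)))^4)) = 4092304797 / 9294414221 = 0.44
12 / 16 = 3 / 4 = 0.75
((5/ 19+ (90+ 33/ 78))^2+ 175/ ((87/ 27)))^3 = 201085023172356159924815674325289/ 354450576652731301184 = 567314701731.65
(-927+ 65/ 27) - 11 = -25261/ 27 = -935.59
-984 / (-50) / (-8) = -123 / 50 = -2.46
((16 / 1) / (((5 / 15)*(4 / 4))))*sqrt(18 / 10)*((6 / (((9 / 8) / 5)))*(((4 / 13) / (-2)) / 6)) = -256*sqrt(5) / 13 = -44.03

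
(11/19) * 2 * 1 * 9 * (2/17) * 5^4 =247500/323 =766.25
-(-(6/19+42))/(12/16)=1072/19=56.42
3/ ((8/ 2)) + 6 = 27/ 4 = 6.75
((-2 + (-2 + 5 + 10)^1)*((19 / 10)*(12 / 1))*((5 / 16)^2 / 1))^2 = 9828225 / 16384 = 599.87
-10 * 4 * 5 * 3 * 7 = -4200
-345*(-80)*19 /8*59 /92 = 84075 /2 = 42037.50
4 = 4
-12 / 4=-3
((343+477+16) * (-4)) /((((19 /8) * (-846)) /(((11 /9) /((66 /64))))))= 22528 /11421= 1.97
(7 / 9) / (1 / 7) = 49 / 9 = 5.44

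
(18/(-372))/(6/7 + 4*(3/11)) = -77/3100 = -0.02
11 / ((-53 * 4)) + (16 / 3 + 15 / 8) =9103 / 1272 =7.16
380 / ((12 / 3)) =95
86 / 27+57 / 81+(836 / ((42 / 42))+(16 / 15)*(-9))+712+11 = 69898 / 45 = 1553.29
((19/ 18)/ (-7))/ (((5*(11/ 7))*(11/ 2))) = -19/ 5445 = -0.00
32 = 32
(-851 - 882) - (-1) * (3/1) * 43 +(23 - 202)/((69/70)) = -123206/69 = -1785.59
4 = 4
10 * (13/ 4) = 65/ 2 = 32.50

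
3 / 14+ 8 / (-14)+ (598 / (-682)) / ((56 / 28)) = -1899 / 2387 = -0.80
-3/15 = -1/5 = -0.20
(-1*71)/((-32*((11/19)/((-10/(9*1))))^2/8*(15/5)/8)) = 5126200/29403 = 174.34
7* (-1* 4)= -28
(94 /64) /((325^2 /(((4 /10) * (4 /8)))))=47 /16900000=0.00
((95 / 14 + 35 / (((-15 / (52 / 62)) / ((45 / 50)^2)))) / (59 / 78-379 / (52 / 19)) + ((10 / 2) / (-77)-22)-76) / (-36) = 41926390211 / 15385408500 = 2.73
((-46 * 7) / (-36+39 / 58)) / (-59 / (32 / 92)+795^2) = 149408 / 10357373307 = 0.00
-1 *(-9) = 9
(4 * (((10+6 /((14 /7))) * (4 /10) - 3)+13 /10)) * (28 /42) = 28 /3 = 9.33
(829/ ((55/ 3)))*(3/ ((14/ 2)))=7461/ 385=19.38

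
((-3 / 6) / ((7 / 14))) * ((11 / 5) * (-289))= 3179 / 5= 635.80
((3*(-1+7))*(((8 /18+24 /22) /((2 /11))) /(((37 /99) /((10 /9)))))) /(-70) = -1672 /259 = -6.46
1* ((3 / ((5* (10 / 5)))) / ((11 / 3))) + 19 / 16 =1117 / 880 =1.27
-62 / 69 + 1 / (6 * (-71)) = -8827 / 9798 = -0.90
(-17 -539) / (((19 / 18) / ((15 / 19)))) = -150120 / 361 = -415.84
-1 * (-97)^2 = -9409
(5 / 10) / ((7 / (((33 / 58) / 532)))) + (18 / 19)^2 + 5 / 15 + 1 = 54932057 / 24623088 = 2.23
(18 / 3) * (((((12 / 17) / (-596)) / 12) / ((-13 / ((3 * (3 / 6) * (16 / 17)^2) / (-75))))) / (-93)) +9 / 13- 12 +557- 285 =1922676879639 / 7375272775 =260.69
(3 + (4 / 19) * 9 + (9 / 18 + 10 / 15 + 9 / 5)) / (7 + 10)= 4481 / 9690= 0.46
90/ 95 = 18/ 19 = 0.95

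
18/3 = 6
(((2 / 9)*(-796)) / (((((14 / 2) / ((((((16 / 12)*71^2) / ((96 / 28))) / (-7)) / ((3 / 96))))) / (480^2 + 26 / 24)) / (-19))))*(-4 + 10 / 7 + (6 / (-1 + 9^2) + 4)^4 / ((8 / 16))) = -259183822651138446996871 / 476280000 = -544183721027837.51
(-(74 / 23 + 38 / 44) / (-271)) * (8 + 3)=2065 / 12466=0.17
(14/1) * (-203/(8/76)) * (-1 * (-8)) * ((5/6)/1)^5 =-84371875/972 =-86802.34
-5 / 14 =-0.36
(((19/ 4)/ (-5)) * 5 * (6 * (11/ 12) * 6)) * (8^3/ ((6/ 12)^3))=-642048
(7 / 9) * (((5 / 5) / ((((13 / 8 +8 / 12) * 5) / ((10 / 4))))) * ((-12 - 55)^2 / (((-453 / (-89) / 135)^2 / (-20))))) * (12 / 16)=-2016102822300 / 250811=-8038334.93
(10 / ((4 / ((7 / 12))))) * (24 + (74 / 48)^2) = 531755 / 13824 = 38.47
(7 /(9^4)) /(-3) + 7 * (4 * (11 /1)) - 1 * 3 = 6003308 /19683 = 305.00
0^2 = 0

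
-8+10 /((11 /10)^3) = -648 /1331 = -0.49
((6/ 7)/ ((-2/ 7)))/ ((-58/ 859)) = 2577/ 58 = 44.43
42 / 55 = 0.76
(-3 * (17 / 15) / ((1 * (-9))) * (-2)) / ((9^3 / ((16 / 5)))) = -544 / 164025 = -0.00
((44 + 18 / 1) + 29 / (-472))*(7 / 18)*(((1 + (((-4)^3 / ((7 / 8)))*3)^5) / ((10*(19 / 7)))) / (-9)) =16663564911842700181 / 332210592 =50159643651.11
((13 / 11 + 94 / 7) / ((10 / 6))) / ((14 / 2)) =675 / 539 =1.25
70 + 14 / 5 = 364 / 5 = 72.80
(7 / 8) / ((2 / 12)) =21 / 4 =5.25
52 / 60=13 / 15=0.87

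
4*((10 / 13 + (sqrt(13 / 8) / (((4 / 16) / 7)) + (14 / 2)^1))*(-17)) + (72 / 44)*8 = -476*sqrt(26) - 73676 / 143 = -2942.35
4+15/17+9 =236/17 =13.88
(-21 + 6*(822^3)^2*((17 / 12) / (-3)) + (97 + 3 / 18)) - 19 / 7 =-36709449062181203891 / 42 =-874034501480504854.55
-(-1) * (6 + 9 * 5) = 51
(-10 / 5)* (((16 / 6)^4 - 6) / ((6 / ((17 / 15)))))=-12274 / 729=-16.84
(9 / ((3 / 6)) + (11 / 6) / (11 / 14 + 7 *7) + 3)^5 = 164691460871510481671168 / 39973314829931451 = 4120035.12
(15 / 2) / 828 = 5 / 552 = 0.01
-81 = -81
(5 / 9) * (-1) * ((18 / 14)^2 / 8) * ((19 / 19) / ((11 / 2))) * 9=-405 / 2156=-0.19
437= 437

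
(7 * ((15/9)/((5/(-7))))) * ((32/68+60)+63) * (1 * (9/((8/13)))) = -4011189/136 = -29494.04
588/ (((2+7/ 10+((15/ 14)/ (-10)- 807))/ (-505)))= 369.14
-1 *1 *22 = -22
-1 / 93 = -0.01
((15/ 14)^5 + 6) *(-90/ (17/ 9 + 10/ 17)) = -27445806315/ 101917648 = -269.29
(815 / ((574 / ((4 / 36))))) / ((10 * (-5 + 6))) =163 / 10332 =0.02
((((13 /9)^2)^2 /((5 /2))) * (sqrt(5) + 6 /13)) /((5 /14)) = 123032 /54675 + 799708 * sqrt(5) /164025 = 13.15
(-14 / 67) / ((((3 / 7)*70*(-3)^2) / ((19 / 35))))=-19 / 45225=-0.00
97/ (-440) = -97/ 440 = -0.22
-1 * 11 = -11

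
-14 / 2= -7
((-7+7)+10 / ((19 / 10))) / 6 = 50 / 57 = 0.88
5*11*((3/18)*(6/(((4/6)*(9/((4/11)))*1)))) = 10/3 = 3.33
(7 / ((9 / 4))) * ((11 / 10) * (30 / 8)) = 77 / 6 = 12.83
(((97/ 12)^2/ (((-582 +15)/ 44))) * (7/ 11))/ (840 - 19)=-9409/ 2394036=-0.00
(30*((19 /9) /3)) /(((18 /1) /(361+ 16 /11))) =42085 /99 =425.10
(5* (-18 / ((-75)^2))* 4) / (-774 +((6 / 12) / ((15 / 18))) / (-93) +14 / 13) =3224 / 38936325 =0.00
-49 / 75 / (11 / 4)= -196 / 825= -0.24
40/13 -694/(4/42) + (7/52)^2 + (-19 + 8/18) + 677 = -161237207/24336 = -6625.46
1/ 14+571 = 7995/ 14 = 571.07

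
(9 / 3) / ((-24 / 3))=-3 / 8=-0.38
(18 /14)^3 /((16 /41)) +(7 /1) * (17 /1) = 682961 /5488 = 124.45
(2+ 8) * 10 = 100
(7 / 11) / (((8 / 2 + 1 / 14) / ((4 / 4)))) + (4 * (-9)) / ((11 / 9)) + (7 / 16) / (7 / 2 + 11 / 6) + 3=-382547 / 14592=-26.22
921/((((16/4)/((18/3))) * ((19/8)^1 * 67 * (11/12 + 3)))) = 132624/59831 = 2.22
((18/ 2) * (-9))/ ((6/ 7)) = -189/ 2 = -94.50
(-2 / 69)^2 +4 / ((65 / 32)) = 609668 / 309465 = 1.97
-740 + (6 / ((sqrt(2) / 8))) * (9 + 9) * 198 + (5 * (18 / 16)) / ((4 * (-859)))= -20341165 / 27488 + 85536 * sqrt(2)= 120226.17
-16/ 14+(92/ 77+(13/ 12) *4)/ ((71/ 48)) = 14184/ 5467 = 2.59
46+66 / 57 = 896 / 19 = 47.16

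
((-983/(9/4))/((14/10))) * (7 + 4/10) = -145484/63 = -2309.27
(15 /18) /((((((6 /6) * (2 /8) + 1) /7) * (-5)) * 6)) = -7 /45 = -0.16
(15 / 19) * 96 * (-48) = -69120 / 19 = -3637.89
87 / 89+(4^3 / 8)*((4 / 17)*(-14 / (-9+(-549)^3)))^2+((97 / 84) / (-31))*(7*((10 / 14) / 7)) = 1017241398189572165880301 / 1069743699305783220043836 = 0.95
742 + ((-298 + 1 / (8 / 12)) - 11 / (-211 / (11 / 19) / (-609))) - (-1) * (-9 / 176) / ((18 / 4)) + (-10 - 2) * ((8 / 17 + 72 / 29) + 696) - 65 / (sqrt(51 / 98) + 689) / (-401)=-25828860987334667356727 / 3244696375915707592 - 455 * sqrt(102) / 18655565407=-7960.33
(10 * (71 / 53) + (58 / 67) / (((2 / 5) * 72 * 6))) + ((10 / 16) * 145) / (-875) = 713966509 / 53691120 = 13.30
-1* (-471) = 471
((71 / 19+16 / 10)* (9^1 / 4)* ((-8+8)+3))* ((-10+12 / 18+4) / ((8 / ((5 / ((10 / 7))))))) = -31941 / 380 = -84.06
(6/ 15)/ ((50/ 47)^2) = 2209/ 6250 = 0.35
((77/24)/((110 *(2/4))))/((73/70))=49/876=0.06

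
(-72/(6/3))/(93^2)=-4/961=-0.00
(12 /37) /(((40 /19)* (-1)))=-57 /370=-0.15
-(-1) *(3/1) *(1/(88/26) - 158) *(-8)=41634/11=3784.91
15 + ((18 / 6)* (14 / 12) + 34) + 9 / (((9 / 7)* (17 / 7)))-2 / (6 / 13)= 5207 / 102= 51.05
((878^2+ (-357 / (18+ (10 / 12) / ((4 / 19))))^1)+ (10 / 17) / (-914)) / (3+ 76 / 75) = 1989160885125 / 10356077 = 192076.68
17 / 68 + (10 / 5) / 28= 9 / 28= 0.32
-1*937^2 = -877969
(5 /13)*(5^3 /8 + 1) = 665 /104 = 6.39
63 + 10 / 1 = 73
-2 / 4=-1 / 2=-0.50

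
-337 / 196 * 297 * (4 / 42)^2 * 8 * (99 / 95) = -38.61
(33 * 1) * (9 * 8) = 2376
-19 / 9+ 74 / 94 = -560 / 423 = -1.32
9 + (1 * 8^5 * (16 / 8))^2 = 4294967305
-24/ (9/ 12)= -32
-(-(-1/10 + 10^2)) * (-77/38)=-202.43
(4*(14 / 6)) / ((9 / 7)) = 196 / 27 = 7.26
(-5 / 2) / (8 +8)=-0.16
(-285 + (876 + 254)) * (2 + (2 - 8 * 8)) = -50700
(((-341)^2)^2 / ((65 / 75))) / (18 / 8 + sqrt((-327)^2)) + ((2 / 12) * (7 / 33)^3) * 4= 29154834875442422 / 615277377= 47384864.07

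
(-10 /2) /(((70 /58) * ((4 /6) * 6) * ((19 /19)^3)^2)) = -29 /28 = -1.04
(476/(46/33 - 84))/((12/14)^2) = -64141/8178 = -7.84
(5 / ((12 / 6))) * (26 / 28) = 65 / 28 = 2.32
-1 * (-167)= 167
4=4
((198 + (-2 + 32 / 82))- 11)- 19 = 6822 / 41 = 166.39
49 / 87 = 0.56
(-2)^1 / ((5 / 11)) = -4.40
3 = 3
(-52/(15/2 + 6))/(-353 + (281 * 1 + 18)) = 52/729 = 0.07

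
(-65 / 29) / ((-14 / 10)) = 325 / 203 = 1.60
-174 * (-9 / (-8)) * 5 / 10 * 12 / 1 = -2349 / 2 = -1174.50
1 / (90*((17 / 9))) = 1 / 170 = 0.01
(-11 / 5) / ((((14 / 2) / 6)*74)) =-33 / 1295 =-0.03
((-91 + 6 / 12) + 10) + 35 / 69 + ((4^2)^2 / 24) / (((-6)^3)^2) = -4023704 / 50301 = -79.99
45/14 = 3.21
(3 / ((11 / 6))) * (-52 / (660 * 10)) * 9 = -351 / 3025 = -0.12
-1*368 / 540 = -92 / 135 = -0.68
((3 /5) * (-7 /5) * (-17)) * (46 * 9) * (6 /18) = 49266 /25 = 1970.64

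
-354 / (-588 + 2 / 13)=2301 / 3821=0.60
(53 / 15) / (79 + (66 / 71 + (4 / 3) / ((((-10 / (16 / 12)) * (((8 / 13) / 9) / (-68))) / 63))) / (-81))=-33867 / 560939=-0.06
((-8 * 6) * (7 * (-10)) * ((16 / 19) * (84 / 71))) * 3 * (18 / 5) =48771072 / 1349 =36153.50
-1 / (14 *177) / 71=-1 / 175938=-0.00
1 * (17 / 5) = 17 / 5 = 3.40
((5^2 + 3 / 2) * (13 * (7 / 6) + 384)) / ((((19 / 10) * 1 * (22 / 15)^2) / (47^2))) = 105149780625 / 18392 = 5717147.71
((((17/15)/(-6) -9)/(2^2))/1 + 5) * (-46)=-124.33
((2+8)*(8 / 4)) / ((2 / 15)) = 150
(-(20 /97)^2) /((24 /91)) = -4550 /28227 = -0.16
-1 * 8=-8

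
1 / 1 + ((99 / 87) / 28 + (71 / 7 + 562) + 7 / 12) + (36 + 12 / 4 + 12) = 624.77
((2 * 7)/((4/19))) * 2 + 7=140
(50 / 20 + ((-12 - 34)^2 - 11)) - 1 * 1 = 4213 / 2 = 2106.50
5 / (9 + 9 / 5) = 25 / 54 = 0.46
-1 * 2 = -2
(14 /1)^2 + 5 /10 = 393 /2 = 196.50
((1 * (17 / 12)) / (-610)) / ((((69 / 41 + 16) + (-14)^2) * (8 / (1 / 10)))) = -697 / 5130441600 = -0.00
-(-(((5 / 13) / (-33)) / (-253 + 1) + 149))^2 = -259470788961409 / 11687339664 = -22201.01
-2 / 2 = -1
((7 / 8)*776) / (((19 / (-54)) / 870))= -31899420 / 19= -1678916.84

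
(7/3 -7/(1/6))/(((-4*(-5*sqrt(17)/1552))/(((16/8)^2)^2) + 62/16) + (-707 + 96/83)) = 25446312640*sqrt(17)/392478569240427597 + 7392696104303104/130826189746809199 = 0.06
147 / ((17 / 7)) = 1029 / 17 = 60.53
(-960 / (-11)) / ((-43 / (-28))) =26880 / 473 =56.83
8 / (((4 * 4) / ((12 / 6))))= 1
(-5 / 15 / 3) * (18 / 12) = -1 / 6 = -0.17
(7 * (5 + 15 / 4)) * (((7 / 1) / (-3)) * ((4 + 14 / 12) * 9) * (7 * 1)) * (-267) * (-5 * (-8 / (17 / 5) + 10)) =-32293750125 / 68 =-474908090.07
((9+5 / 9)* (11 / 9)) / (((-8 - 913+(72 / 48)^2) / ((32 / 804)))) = -30272 / 59832675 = -0.00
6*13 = 78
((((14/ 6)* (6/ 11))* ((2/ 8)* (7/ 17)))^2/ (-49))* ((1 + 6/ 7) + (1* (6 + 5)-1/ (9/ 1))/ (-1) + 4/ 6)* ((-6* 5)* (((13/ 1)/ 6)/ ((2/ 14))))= -98735/ 74052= -1.33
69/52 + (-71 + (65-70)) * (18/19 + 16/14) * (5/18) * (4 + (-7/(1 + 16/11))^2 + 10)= -332758091/341172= -975.34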